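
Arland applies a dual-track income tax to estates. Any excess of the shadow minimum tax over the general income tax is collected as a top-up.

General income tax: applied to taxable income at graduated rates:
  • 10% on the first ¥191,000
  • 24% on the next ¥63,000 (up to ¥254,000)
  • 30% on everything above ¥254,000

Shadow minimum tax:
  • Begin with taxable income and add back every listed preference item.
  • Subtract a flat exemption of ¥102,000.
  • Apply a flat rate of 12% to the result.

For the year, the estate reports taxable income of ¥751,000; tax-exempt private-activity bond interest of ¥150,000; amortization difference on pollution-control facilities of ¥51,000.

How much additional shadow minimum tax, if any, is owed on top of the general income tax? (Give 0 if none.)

Shadow minimum tax:
  Adjusted income: ¥751,000 + ¥150,000 + ¥51,000 = ¥952,000
  Less exemption ¥102,000 → base ¥850,000
  ¥850,000 × 12% = ¥102,000

General income tax:
  ¥191,000 × 10% = ¥19,100
  ¥63,000 × 24% = ¥15,120
  ¥497,000 × 30% = ¥149,100
  → ¥183,320

¥102,000 ≤ ¥183,320, so no add-on is due.

¥0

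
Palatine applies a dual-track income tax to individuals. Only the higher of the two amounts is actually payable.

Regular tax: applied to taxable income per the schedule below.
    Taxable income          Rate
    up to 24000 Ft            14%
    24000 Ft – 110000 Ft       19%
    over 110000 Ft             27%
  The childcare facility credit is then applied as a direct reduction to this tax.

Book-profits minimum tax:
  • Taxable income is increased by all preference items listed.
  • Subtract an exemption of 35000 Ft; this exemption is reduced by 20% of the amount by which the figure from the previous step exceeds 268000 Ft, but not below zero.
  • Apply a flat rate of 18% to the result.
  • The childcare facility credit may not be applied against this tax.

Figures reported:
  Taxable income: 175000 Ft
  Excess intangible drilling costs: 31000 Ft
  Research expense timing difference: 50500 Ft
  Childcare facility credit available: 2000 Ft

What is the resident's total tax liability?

Book-profits minimum tax:
  Adjusted income: 175000 Ft + 31000 Ft + 50500 Ft = 256500 Ft
  Exemption: 256500 Ft ≤ 268000 Ft, so full 35000 Ft applies
  Base: 256500 Ft − 35000 Ft = 221500 Ft
  221500 Ft × 18% = 39870 Ft

Regular tax:
  24000 Ft × 14% = 3360 Ft
  86000 Ft × 19% = 16340 Ft
  65000 Ft × 27% = 17550 Ft
  → 37250 Ft
  Less childcare facility credit 2000 Ft → 35250 Ft

39870 Ft > 35250 Ft, so the book-profits minimum tax is the binding amount.

39870 Ft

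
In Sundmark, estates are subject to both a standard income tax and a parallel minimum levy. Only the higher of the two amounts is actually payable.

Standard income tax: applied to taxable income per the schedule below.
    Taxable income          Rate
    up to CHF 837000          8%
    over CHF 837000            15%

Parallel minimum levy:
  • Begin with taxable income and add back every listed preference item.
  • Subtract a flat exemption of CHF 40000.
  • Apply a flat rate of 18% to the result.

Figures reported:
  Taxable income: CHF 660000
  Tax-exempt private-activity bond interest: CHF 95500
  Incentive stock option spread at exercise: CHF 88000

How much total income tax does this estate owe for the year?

CHF 144630

Parallel minimum levy:
  Adjusted income: CHF 660000 + CHF 95500 + CHF 88000 = CHF 843500
  Less exemption CHF 40000 → base CHF 803500
  CHF 803500 × 18% = CHF 144630

Standard income tax:
  CHF 660000 × 8% = CHF 52800

CHF 144630 > CHF 52800, so the parallel minimum levy is the binding amount.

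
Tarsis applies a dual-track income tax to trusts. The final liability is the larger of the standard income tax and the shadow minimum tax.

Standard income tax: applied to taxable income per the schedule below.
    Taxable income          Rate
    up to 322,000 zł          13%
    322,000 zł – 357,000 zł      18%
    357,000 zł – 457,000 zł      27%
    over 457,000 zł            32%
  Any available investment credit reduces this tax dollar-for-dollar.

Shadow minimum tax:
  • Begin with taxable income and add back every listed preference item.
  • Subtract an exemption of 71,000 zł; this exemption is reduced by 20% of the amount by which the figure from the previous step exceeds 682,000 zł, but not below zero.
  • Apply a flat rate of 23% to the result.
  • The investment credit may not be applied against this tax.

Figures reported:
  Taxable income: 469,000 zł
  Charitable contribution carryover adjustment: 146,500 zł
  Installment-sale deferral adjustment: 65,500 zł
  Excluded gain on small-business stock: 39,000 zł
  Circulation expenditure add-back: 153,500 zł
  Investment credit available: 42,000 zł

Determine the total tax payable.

Standard income tax:
  322,000 zł × 13% = 41,860 zł
  35,000 zł × 18% = 6,300 zł
  100,000 zł × 27% = 27,000 zł
  12,000 zł × 32% = 3,840 zł
  → 79,000 zł
  Less investment credit 42,000 zł → 37,000 zł

Shadow minimum tax:
  Adjusted income: 469,000 zł + 146,500 zł + 65,500 zł + 39,000 zł + 153,500 zł = 873,500 zł
  Exemption: 71,000 zł − 20% × (873,500 zł − 682,000 zł) = 71,000 zł − 38,300 zł = 32,700 zł
  Base: 873,500 zł − 32,700 zł = 840,800 zł
  840,800 zł × 23% = 193,384 zł

193,384 zł > 37,000 zł, so the shadow minimum tax is the binding amount.

193,384 zł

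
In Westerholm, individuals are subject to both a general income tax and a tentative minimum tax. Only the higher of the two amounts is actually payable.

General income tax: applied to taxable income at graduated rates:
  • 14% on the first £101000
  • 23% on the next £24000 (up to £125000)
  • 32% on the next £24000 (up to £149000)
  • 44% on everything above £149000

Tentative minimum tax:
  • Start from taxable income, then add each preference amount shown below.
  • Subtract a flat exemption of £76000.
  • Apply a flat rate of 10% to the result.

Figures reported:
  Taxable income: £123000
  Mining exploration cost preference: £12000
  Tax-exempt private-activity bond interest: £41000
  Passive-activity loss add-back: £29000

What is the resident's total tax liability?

General income tax:
  £101000 × 14% = £14140
  £22000 × 23% = £5060
  → £19200

Tentative minimum tax:
  Adjusted income: £123000 + £12000 + £41000 + £29000 = £205000
  Less exemption £76000 → base £129000
  £129000 × 10% = £12900

£19200 > £12900, so the general income tax governs.

£19200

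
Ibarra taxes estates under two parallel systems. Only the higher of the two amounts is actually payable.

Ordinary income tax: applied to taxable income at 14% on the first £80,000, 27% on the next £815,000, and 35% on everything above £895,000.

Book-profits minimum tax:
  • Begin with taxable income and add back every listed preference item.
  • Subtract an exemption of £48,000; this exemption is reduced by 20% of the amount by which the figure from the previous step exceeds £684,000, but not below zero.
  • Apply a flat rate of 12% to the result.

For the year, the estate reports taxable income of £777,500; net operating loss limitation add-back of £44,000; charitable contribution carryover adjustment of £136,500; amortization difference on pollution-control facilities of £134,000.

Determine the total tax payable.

Ordinary income tax:
  £80,000 × 14% = £11,200
  £697,500 × 27% = £188,325
  → £199,525

Book-profits minimum tax:
  Adjusted income: £777,500 + £44,000 + £136,500 + £134,000 = £1,092,000
  Exemption: 20% × (£1,092,000 − £684,000) = £81,600 ≥ £48,000, so the exemption is fully phased out
  Base: £1,092,000 − £0 = £1,092,000
  £1,092,000 × 12% = £131,040

£199,525 > £131,040, so the ordinary income tax governs.

£199,525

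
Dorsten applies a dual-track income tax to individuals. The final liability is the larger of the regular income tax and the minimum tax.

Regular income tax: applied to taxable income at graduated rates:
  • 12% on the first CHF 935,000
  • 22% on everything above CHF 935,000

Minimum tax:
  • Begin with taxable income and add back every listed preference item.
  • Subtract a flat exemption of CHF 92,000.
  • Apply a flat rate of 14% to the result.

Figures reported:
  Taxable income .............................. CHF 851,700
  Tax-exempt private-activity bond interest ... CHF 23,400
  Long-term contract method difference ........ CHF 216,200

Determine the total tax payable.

Regular income tax:
  CHF 851,700 × 12% = CHF 102,204

Minimum tax:
  Adjusted income: CHF 851,700 + CHF 23,400 + CHF 216,200 = CHF 1,091,300
  Less exemption CHF 92,000 → base CHF 999,300
  CHF 999,300 × 14% = CHF 139,902

CHF 139,902 > CHF 102,204, so the minimum tax is the binding amount.

CHF 139,902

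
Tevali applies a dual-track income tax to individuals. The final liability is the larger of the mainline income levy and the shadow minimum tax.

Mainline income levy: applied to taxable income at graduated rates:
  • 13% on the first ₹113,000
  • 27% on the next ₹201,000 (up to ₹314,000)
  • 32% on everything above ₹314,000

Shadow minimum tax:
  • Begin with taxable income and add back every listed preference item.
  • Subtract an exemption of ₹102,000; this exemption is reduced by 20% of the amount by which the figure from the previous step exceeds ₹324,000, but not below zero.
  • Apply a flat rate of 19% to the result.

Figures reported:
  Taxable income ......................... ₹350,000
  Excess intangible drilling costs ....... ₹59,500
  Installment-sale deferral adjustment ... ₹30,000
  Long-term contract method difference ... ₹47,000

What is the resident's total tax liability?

₹80,480

Shadow minimum tax:
  Adjusted income: ₹350,000 + ₹59,500 + ₹30,000 + ₹47,000 = ₹486,500
  Exemption: ₹102,000 − 20% × (₹486,500 − ₹324,000) = ₹102,000 − ₹32,500 = ₹69,500
  Base: ₹486,500 − ₹69,500 = ₹417,000
  ₹417,000 × 19% = ₹79,230

Mainline income levy:
  ₹113,000 × 13% = ₹14,690
  ₹201,000 × 27% = ₹54,270
  ₹36,000 × 32% = ₹11,520
  → ₹80,480

₹80,480 > ₹79,230, so the mainline income levy governs.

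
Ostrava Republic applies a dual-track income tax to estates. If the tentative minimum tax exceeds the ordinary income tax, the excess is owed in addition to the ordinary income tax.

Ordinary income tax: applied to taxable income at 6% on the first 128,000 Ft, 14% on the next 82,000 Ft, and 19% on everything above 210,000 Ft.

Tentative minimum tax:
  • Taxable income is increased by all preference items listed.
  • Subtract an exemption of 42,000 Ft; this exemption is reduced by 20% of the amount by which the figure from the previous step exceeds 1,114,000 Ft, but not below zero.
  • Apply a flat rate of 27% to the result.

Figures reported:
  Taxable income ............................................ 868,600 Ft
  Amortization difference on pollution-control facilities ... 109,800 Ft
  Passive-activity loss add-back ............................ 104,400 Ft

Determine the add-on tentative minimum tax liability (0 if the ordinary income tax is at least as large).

136,722 Ft

Tentative minimum tax:
  Adjusted income: 868,600 Ft + 109,800 Ft + 104,400 Ft = 1,082,800 Ft
  Exemption: 1,082,800 Ft ≤ 1,114,000 Ft, so full 42,000 Ft applies
  Base: 1,082,800 Ft − 42,000 Ft = 1,040,800 Ft
  1,040,800 Ft × 27% = 281,016 Ft

Ordinary income tax:
  128,000 Ft × 6% = 7,680 Ft
  82,000 Ft × 14% = 11,480 Ft
  658,600 Ft × 19% = 125,134 Ft
  → 144,294 Ft

Excess of tentative minimum tax over ordinary income tax: 281,016 Ft − 144,294 Ft = 136,722 Ft.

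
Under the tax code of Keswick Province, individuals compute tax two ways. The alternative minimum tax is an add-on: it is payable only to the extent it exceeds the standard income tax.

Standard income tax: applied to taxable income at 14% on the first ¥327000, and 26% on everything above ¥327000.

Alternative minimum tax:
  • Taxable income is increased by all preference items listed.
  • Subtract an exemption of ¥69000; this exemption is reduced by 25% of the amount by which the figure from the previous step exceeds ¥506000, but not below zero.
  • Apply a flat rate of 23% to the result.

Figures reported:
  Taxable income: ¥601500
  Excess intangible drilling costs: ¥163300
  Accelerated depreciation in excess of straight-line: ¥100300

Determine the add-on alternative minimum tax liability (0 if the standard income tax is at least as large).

¥81823

Standard income tax:
  ¥327000 × 14% = ¥45780
  ¥274500 × 26% = ¥71370
  → ¥117150

Alternative minimum tax:
  Adjusted income: ¥601500 + ¥163300 + ¥100300 = ¥865100
  Exemption: 25% × (¥865100 − ¥506000) = ¥89775 ≥ ¥69000, so the exemption is fully phased out
  Base: ¥865100 − ¥0 = ¥865100
  ¥865100 × 23% = ¥198973

Excess of alternative minimum tax over standard income tax: ¥198973 − ¥117150 = ¥81823.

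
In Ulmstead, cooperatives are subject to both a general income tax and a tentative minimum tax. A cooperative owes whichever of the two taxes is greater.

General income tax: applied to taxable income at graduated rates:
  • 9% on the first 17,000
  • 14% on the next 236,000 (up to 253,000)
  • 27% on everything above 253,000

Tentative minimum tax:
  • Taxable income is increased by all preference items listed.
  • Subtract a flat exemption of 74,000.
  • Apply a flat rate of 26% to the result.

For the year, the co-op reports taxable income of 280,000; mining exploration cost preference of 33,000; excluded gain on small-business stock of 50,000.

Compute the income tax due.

Tentative minimum tax:
  Adjusted income: 280,000 + 33,000 + 50,000 = 363,000
  Less exemption 74,000 → base 289,000
  289,000 × 26% = 75,140

General income tax:
  17,000 × 9% = 1,530
  236,000 × 14% = 33,040
  27,000 × 27% = 7,290
  → 41,860

75,140 > 41,860, so the tentative minimum tax is the binding amount.

75,140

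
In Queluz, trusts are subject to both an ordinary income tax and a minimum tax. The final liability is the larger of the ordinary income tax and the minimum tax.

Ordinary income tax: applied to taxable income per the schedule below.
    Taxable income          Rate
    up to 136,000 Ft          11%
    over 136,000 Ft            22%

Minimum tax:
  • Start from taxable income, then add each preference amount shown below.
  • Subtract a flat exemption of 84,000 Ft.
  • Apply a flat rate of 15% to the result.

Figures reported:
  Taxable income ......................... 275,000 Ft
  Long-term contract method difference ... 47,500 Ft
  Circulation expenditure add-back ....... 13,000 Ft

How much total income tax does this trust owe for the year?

Minimum tax:
  Adjusted income: 275,000 Ft + 47,500 Ft + 13,000 Ft = 335,500 Ft
  Less exemption 84,000 Ft → base 251,500 Ft
  251,500 Ft × 15% = 37,725 Ft

Ordinary income tax:
  136,000 Ft × 11% = 14,960 Ft
  139,000 Ft × 22% = 30,580 Ft
  → 45,540 Ft

45,540 Ft > 37,725 Ft, so the ordinary income tax governs.

45,540 Ft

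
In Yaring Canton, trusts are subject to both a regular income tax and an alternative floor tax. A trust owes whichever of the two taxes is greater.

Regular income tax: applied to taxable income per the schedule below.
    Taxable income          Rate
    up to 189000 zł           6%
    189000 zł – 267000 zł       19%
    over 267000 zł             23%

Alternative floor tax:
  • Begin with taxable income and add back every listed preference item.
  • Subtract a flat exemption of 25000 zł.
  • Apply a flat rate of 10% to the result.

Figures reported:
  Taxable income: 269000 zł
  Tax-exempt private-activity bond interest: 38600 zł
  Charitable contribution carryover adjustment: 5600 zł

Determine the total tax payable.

Regular income tax:
  189000 zł × 6% = 11340 zł
  78000 zł × 19% = 14820 zł
  2000 zł × 23% = 460 zł
  → 26620 zł

Alternative floor tax:
  Adjusted income: 269000 zł + 38600 zł + 5600 zł = 313200 zł
  Less exemption 25000 zł → base 288200 zł
  288200 zł × 10% = 28820 zł

28820 zł > 26620 zł, so the alternative floor tax is the binding amount.

28820 zł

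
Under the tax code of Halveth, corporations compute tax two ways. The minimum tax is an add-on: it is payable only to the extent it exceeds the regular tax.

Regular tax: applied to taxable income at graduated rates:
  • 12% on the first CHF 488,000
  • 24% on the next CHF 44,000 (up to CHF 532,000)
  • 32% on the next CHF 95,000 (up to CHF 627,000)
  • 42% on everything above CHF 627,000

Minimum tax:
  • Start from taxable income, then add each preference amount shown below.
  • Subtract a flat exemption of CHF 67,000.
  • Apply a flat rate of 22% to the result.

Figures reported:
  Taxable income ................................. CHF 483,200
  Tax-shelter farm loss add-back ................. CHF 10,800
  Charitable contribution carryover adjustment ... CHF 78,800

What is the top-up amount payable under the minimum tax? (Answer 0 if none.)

CHF 53,292

Regular tax:
  CHF 483,200 × 12% = CHF 57,984

Minimum tax:
  Adjusted income: CHF 483,200 + CHF 10,800 + CHF 78,800 = CHF 572,800
  Less exemption CHF 67,000 → base CHF 505,800
  CHF 505,800 × 22% = CHF 111,276

Excess of minimum tax over regular tax: CHF 111,276 − CHF 57,984 = CHF 53,292.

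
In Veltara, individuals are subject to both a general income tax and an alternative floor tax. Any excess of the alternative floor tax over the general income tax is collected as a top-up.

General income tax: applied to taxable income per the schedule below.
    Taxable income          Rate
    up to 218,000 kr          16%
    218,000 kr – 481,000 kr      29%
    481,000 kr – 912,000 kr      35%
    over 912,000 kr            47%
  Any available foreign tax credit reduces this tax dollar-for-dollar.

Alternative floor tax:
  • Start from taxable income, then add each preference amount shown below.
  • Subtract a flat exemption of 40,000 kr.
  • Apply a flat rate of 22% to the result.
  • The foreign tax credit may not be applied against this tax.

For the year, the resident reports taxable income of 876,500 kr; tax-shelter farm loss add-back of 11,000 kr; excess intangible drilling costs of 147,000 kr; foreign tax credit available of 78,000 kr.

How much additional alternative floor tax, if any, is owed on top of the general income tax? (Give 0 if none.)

47,215 kr

Alternative floor tax:
  Adjusted income: 876,500 kr + 11,000 kr + 147,000 kr = 1,034,500 kr
  Less exemption 40,000 kr → base 994,500 kr
  994,500 kr × 22% = 218,790 kr

General income tax:
  218,000 kr × 16% = 34,880 kr
  263,000 kr × 29% = 76,270 kr
  395,500 kr × 35% = 138,425 kr
  → 249,575 kr
  Less foreign tax credit 78,000 kr → 171,575 kr

Excess of alternative floor tax over general income tax: 218,790 kr − 171,575 kr = 47,215 kr.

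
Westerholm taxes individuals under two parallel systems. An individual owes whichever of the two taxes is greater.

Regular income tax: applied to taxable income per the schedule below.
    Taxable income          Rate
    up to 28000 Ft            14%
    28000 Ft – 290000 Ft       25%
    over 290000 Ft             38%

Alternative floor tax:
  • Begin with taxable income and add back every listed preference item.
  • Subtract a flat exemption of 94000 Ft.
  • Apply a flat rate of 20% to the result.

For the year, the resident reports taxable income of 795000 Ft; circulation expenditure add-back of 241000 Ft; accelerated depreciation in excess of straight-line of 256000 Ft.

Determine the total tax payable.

Regular income tax:
  28000 Ft × 14% = 3920 Ft
  262000 Ft × 25% = 65500 Ft
  505000 Ft × 38% = 191900 Ft
  → 261320 Ft

Alternative floor tax:
  Adjusted income: 795000 Ft + 241000 Ft + 256000 Ft = 1292000 Ft
  Less exemption 94000 Ft → base 1198000 Ft
  1198000 Ft × 20% = 239600 Ft

261320 Ft > 239600 Ft, so the regular income tax governs.

261320 Ft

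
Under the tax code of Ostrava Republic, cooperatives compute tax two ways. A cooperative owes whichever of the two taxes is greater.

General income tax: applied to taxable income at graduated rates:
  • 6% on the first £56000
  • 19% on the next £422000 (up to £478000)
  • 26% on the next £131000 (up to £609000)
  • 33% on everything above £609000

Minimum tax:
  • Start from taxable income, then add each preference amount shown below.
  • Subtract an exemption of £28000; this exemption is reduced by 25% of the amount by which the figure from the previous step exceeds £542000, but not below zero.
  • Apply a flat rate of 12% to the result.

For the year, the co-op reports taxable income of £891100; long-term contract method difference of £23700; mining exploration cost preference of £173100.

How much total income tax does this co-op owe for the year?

General income tax:
  £56000 × 6% = £3360
  £422000 × 19% = £80180
  £131000 × 26% = £34060
  £282100 × 33% = £93093
  → £210693

Minimum tax:
  Adjusted income: £891100 + £23700 + £173100 = £1087900
  Exemption: 25% × (£1087900 − £542000) = £136475 ≥ £28000, so the exemption is fully phased out
  Base: £1087900 − £0 = £1087900
  £1087900 × 12% = £130548

£210693 > £130548, so the general income tax governs.

£210693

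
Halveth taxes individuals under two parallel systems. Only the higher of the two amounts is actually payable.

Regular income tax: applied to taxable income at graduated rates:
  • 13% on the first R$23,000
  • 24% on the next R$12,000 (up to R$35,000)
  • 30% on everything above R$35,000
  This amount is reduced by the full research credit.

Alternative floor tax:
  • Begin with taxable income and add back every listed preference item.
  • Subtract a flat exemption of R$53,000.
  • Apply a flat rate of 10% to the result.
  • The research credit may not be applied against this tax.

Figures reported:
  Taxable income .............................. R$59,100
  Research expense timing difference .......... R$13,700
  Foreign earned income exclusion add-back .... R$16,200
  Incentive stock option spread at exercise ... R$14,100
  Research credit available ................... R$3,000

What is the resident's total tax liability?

Regular income tax:
  R$23,000 × 13% = R$2,990
  R$12,000 × 24% = R$2,880
  R$24,100 × 30% = R$7,230
  → R$13,100
  Less research credit R$3,000 → R$10,100

Alternative floor tax:
  Adjusted income: R$59,100 + R$13,700 + R$16,200 + R$14,100 = R$103,100
  Less exemption R$53,000 → base R$50,100
  R$50,100 × 10% = R$5,010

R$10,100 > R$5,010, so the regular income tax governs.

R$10,100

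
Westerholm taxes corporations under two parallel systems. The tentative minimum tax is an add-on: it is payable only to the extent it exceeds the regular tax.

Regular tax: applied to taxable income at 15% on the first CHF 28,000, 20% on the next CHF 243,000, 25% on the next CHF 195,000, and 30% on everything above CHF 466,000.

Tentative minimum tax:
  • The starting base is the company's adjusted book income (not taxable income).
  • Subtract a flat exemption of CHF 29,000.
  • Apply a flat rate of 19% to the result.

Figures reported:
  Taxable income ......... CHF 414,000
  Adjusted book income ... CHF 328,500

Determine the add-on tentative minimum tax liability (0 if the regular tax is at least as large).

Tentative minimum tax:
  Base (adjusted book income): CHF 328,500
  Less exemption CHF 29,000 → base CHF 299,500
  CHF 299,500 × 19% = CHF 56,905

Regular tax:
  CHF 28,000 × 15% = CHF 4,200
  CHF 243,000 × 20% = CHF 48,600
  CHF 143,000 × 25% = CHF 35,750
  → CHF 88,550

CHF 56,905 ≤ CHF 88,550, so no add-on is due.

CHF 0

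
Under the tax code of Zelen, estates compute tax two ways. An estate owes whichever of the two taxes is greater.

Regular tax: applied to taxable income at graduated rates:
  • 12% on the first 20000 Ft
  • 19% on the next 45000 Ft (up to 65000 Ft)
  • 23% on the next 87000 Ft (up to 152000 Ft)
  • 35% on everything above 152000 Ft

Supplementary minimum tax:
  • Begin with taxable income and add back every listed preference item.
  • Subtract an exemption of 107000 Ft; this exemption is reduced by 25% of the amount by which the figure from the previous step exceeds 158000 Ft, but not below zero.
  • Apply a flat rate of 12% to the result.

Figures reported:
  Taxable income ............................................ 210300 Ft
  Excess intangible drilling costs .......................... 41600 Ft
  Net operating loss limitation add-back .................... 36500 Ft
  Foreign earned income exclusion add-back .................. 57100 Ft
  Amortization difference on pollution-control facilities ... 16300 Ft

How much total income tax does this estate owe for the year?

51365 Ft

Regular tax:
  20000 Ft × 12% = 2400 Ft
  45000 Ft × 19% = 8550 Ft
  87000 Ft × 23% = 20010 Ft
  58300 Ft × 35% = 20405 Ft
  → 51365 Ft

Supplementary minimum tax:
  Adjusted income: 210300 Ft + 41600 Ft + 36500 Ft + 57100 Ft + 16300 Ft = 361800 Ft
  Exemption: 107000 Ft − 25% × (361800 Ft − 158000 Ft) = 107000 Ft − 50950 Ft = 56050 Ft
  Base: 361800 Ft − 56050 Ft = 305750 Ft
  305750 Ft × 12% = 36690 Ft

51365 Ft > 36690 Ft, so the regular tax governs.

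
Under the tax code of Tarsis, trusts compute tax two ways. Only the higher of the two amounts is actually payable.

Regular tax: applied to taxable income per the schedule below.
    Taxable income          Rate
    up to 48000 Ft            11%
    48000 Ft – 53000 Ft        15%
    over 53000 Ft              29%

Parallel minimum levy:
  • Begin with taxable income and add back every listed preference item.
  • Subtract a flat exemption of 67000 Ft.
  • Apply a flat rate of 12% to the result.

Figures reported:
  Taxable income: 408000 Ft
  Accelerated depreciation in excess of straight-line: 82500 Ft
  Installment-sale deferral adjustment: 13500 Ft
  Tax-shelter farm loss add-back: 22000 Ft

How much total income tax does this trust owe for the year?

Regular tax:
  48000 Ft × 11% = 5280 Ft
  5000 Ft × 15% = 750 Ft
  355000 Ft × 29% = 102950 Ft
  → 108980 Ft

Parallel minimum levy:
  Adjusted income: 408000 Ft + 82500 Ft + 13500 Ft + 22000 Ft = 526000 Ft
  Less exemption 67000 Ft → base 459000 Ft
  459000 Ft × 12% = 55080 Ft

108980 Ft > 55080 Ft, so the regular tax governs.

108980 Ft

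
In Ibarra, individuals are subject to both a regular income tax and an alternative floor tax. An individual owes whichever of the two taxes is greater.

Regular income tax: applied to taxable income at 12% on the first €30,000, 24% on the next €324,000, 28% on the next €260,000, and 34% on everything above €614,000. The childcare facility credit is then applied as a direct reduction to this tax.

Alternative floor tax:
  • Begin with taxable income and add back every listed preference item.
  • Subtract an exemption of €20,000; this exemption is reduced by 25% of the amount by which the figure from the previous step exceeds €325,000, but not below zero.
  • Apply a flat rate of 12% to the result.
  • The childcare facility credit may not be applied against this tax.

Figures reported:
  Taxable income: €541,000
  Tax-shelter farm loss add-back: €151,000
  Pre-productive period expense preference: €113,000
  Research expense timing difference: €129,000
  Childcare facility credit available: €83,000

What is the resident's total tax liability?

€112,080

Alternative floor tax:
  Adjusted income: €541,000 + €151,000 + €113,000 + €129,000 = €934,000
  Exemption: 25% × (€934,000 − €325,000) = €152,250 ≥ €20,000, so the exemption is fully phased out
  Base: €934,000 − €0 = €934,000
  €934,000 × 12% = €112,080

Regular income tax:
  €30,000 × 12% = €3,600
  €324,000 × 24% = €77,760
  €187,000 × 28% = €52,360
  → €133,720
  Less childcare facility credit €83,000 → €50,720

€112,080 > €50,720, so the alternative floor tax is the binding amount.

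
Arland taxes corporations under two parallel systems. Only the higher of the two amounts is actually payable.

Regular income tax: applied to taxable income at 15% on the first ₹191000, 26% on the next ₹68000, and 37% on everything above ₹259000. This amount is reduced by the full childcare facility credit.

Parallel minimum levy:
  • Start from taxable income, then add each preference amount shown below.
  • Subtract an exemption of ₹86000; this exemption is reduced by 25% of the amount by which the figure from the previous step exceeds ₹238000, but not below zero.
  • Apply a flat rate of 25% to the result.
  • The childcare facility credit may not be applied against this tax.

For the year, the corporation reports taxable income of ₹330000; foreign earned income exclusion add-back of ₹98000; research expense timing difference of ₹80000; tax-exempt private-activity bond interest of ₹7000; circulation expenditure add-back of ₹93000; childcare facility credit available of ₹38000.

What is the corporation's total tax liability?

Parallel minimum levy:
  Adjusted income: ₹330000 + ₹98000 + ₹80000 + ₹7000 + ₹93000 = ₹608000
  Exemption: 25% × (₹608000 − ₹238000) = ₹92500 ≥ ₹86000, so the exemption is fully phased out
  Base: ₹608000 − ₹0 = ₹608000
  ₹608000 × 25% = ₹152000

Regular income tax:
  ₹191000 × 15% = ₹28650
  ₹68000 × 26% = ₹17680
  ₹71000 × 37% = ₹26270
  → ₹72600
  Less childcare facility credit ₹38000 → ₹34600

₹152000 > ₹34600, so the parallel minimum levy is the binding amount.

₹152000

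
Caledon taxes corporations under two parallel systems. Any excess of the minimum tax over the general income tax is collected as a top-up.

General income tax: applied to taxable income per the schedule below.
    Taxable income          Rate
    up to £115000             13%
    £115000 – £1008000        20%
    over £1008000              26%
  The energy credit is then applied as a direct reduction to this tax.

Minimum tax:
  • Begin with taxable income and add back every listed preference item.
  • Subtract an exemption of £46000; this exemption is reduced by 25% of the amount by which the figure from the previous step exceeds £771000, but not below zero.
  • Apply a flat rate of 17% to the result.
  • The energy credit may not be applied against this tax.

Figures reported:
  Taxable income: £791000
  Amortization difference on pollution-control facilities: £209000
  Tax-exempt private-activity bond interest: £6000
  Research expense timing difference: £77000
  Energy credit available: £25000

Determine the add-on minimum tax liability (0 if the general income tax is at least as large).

General income tax:
  £115000 × 13% = £14950
  £676000 × 20% = £135200
  → £150150
  Less energy credit £25000 → £125150

Minimum tax:
  Adjusted income: £791000 + £209000 + £6000 + £77000 = £1083000
  Exemption: 25% × (£1083000 − £771000) = £78000 ≥ £46000, so the exemption is fully phased out
  Base: £1083000 − £0 = £1083000
  £1083000 × 17% = £184110

Excess of minimum tax over general income tax: £184110 − £125150 = £58960.

£58960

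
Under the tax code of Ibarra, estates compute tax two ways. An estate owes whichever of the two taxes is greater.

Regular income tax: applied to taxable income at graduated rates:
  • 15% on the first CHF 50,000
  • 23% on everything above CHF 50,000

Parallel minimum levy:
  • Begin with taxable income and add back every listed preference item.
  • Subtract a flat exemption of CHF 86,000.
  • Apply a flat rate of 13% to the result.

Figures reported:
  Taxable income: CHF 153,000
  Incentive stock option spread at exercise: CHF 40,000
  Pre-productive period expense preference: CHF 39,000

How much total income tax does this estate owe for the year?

CHF 31,190

Regular income tax:
  CHF 50,000 × 15% = CHF 7,500
  CHF 103,000 × 23% = CHF 23,690
  → CHF 31,190

Parallel minimum levy:
  Adjusted income: CHF 153,000 + CHF 40,000 + CHF 39,000 = CHF 232,000
  Less exemption CHF 86,000 → base CHF 146,000
  CHF 146,000 × 13% = CHF 18,980

CHF 31,190 > CHF 18,980, so the regular income tax governs.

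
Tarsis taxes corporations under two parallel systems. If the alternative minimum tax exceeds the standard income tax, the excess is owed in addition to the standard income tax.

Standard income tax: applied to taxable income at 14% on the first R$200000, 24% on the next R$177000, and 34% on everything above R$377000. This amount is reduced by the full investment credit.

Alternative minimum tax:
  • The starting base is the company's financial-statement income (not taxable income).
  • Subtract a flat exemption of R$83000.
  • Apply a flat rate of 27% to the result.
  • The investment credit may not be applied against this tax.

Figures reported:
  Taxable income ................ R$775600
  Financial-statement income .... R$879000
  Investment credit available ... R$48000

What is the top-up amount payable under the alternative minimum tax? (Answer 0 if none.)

R$56916

Alternative minimum tax:
  Base (financial-statement income): R$879000
  Less exemption R$83000 → base R$796000
  R$796000 × 27% = R$214920

Standard income tax:
  R$200000 × 14% = R$28000
  R$177000 × 24% = R$42480
  R$398600 × 34% = R$135524
  → R$206004
  Less investment credit R$48000 → R$158004

Excess of alternative minimum tax over standard income tax: R$214920 − R$158004 = R$56916.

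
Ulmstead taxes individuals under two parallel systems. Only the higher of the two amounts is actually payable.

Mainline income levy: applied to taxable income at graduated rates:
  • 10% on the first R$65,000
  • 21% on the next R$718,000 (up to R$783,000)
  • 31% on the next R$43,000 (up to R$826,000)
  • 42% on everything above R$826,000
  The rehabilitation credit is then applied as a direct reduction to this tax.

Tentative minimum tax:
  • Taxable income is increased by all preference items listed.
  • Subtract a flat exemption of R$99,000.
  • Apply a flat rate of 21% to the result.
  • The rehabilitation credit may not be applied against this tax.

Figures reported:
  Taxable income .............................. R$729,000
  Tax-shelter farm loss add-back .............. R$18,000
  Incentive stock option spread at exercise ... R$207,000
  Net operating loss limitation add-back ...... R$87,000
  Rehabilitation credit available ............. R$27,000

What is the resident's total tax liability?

Tentative minimum tax:
  Adjusted income: R$729,000 + R$18,000 + R$207,000 + R$87,000 = R$1,041,000
  Less exemption R$99,000 → base R$942,000
  R$942,000 × 21% = R$197,820

Mainline income levy:
  R$65,000 × 10% = R$6,500
  R$664,000 × 21% = R$139,440
  → R$145,940
  Less rehabilitation credit R$27,000 → R$118,940

R$197,820 > R$118,940, so the tentative minimum tax is the binding amount.

R$197,820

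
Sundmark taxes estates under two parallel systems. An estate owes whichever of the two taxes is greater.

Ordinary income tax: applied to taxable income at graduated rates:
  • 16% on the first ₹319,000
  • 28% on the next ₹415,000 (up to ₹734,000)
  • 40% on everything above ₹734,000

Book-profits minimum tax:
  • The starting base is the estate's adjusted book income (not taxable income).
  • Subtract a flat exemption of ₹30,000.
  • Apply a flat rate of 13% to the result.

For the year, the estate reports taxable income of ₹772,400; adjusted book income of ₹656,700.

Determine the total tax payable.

₹182,600

Book-profits minimum tax:
  Base (adjusted book income): ₹656,700
  Less exemption ₹30,000 → base ₹626,700
  ₹626,700 × 13% = ₹81,471

Ordinary income tax:
  ₹319,000 × 16% = ₹51,040
  ₹415,000 × 28% = ₹116,200
  ₹38,400 × 40% = ₹15,360
  → ₹182,600

₹182,600 > ₹81,471, so the ordinary income tax governs.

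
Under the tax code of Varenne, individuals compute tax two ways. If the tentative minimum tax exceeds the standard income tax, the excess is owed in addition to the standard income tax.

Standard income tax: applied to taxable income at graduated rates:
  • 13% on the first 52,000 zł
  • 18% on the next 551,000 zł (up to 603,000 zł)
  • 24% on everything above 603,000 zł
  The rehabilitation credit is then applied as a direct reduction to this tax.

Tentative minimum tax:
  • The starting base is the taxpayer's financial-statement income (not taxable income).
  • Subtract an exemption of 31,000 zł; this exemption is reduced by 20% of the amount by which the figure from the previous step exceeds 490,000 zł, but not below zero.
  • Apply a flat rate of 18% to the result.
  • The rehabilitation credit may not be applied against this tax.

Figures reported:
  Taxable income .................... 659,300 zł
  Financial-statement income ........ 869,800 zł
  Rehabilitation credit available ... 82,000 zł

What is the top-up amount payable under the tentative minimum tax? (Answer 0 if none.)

119,112 zł

Tentative minimum tax:
  Base (financial-statement income): 869,800 zł
  Exemption: 20% × (869,800 zł − 490,000 zł) = 75,960 zł ≥ 31,000 zł, so the exemption is fully phased out
  Base: 869,800 zł − 0 zł = 869,800 zł
  869,800 zł × 18% = 156,564 zł

Standard income tax:
  52,000 zł × 13% = 6,760 zł
  551,000 zł × 18% = 99,180 zł
  56,300 zł × 24% = 13,512 zł
  → 119,452 zł
  Less rehabilitation credit 82,000 zł → 37,452 zł

Excess of tentative minimum tax over standard income tax: 156,564 zł − 37,452 zł = 119,112 zł.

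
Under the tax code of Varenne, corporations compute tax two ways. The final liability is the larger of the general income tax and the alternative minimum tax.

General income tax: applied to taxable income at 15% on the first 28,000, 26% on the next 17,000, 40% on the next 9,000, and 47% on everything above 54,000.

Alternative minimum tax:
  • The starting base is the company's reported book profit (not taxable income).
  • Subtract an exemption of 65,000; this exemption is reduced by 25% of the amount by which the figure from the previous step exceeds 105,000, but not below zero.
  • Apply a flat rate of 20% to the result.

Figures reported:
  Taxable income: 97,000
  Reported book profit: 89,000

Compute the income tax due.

32,430

Alternative minimum tax:
  Base (reported book profit): 89,000
  Exemption: 89,000 ≤ 105,000, so full 65,000 applies
  Base: 89,000 − 65,000 = 24,000
  24,000 × 20% = 4,800

General income tax:
  28,000 × 15% = 4,200
  17,000 × 26% = 4,420
  9,000 × 40% = 3,600
  43,000 × 47% = 20,210
  → 32,430

32,430 > 4,800, so the general income tax governs.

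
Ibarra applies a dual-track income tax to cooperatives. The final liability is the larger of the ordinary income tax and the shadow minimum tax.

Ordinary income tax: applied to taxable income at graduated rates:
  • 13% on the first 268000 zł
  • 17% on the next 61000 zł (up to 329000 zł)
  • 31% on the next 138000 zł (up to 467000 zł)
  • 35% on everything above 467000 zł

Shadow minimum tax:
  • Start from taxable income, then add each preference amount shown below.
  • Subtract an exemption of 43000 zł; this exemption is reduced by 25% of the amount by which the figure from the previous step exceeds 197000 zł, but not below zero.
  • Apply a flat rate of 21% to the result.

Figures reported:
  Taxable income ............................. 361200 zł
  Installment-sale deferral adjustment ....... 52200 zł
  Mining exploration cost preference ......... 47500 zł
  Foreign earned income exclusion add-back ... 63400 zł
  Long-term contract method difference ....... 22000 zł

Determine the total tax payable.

114723 zł

Ordinary income tax:
  268000 zł × 13% = 34840 zł
  61000 zł × 17% = 10370 zł
  32200 zł × 31% = 9982 zł
  → 55192 zł

Shadow minimum tax:
  Adjusted income: 361200 zł + 52200 zł + 47500 zł + 63400 zł + 22000 zł = 546300 zł
  Exemption: 25% × (546300 zł − 197000 zł) = 87325 zł ≥ 43000 zł, so the exemption is fully phased out
  Base: 546300 zł − 0 zł = 546300 zł
  546300 zł × 21% = 114723 zł

114723 zł > 55192 zł, so the shadow minimum tax is the binding amount.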